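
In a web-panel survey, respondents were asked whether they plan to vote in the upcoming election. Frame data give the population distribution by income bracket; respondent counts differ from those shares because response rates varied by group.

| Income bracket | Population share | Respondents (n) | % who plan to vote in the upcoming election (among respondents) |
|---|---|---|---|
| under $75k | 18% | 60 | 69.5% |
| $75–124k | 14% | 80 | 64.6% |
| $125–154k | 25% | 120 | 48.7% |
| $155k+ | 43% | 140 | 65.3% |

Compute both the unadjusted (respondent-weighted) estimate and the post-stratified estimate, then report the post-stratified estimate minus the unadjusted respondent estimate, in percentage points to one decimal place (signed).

+1.0 percentage points

Unadjusted (pooled respondent) estimate weights by respondent counts:
  (60/400)×69.5 + (80/400)×64.6 + (120/400)×48.7 + (140/400)×65.3 = 60.81%
Post-stratified estimate weights by population shares:
  0.18×69.5 + 0.14×64.6 + 0.25×48.7 + 0.43×65.3 = 61.808%
Difference = 61.808 − 60.81 = 0.998 pp.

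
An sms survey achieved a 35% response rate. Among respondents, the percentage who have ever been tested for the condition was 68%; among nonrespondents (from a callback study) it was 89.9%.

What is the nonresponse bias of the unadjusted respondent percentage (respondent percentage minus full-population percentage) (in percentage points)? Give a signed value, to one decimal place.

Nonresponse fraction = 1 − 0.35 = 0.65.
Bias = (nonresponse fraction) × (respondent percentage − nonrespondent percentage)
     = 0.65 × (68 − 89.9) = 0.65 × -21.9 = -14.235.

-14.2 percentage points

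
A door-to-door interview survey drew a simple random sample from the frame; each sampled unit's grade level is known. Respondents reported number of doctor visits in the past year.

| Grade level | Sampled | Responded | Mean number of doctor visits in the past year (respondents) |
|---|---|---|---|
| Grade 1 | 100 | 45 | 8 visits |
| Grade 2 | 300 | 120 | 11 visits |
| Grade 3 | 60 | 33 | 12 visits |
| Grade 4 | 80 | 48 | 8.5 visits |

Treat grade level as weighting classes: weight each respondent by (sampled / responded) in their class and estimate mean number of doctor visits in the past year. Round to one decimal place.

10.2

Class response rates: Grade 1 45/100 = 45%, Grade 2 120/300 = 40%, Grade 3 33/60 = 55%, Grade 4 48/80 = 60%.
With weight = n_sampled/n_responded per class, the weighted class total is n_sampled:
  Grade 1: 100 × 8 = 800
  Grade 2: 300 × 11 = 3300
  Grade 3: 60 × 12 = 720
  Grade 4: 80 × 8.5 = 680
Adjusted estimate = 5500 / 540 = 10.1852 → 10.2.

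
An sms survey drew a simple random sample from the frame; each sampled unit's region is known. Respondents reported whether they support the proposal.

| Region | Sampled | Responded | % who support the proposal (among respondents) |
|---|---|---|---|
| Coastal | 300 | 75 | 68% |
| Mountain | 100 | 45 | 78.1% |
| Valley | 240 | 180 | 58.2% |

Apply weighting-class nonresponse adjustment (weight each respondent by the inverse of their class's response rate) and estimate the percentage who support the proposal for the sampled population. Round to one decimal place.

65.9%

Class response rates: Coastal 75/300 = 25%, Mountain 45/100 = 45%, Valley 180/240 = 75%.
Each respondent's weight = sampled/responded in their class; summing within a class gives n_sampled, so:
  Coastal: 300 × 68 = 20,400
  Mountain: 100 × 78.1 = 7810
  Valley: 240 × 58.2 = 13,968
Adjusted estimate = 42,178 / 640 = 65.9031 → 65.9%.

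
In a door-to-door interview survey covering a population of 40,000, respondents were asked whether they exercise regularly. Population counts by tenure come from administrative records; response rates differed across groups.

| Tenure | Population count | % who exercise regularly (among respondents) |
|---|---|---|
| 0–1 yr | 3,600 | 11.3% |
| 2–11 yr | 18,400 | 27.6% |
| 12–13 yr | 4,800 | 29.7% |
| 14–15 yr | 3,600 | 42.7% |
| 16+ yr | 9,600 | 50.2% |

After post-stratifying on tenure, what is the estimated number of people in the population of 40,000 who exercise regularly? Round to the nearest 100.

13,300

Estimated count per cell = population count × respondent percentage:
  0–1 yr: 3,600 × 11.3% = 406.8
  2–11 yr: 18,400 × 27.6% = 5078.4
  12–13 yr: 4,800 × 29.7% = 1425.6
  14–15 yr: 3,600 × 42.7% = 1537.2
  16+ yr: 9,600 × 50.2% = 4819.2
Estimated total = 13267.2 → 13,300.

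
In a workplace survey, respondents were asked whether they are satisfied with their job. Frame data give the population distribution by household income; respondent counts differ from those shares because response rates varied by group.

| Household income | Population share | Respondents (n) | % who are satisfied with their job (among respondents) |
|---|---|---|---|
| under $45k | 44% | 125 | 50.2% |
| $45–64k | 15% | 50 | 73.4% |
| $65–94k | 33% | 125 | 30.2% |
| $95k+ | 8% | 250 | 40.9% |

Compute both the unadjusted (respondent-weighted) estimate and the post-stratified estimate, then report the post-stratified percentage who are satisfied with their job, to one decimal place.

46.3%

Without adjustment, the pooled respondent share is:
  (125/550)×50.2 + (50/550)×73.4 + (125/550)×30.2 + (250/550)×40.9 = 43.5364%
Reweighting by population household income shares:
  0.44×50.2 + 0.15×73.4 + 0.33×30.2 + 0.08×40.9 = 46.336%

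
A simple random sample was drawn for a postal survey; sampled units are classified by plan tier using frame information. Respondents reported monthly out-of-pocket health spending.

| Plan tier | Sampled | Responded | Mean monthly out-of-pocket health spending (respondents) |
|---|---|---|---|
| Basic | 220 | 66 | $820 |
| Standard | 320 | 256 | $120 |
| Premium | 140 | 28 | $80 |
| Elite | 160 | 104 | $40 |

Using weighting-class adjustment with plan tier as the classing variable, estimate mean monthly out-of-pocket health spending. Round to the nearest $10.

Class response rates: Basic 66/220 = 30%, Standard 256/320 = 80%, Premium 28/140 = 20%, Elite 104/160 = 65%.
With weight = n_sampled/n_responded per class, the weighted class total is n_sampled:
  Basic: 220 × 820 = 180,400
  Standard: 320 × 120 = 38,400
  Premium: 140 × 80 = 11,200
  Elite: 160 × 40 = 6400
Adjusted estimate = 236,400 / 840 = 281.429 → $280.

$280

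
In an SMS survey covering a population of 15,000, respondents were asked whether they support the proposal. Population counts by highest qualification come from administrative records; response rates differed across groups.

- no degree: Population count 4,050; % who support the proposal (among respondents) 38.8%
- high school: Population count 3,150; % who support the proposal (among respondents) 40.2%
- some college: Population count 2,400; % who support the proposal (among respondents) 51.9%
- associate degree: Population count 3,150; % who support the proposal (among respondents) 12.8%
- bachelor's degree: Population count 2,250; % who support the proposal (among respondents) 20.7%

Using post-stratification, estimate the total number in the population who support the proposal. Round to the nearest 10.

4,950

Each cell contributes its population count × the respondent rate:
  no degree: 4,050 × 38.8% = 1571.4
  high school: 3,150 × 40.2% = 1266.3
  some college: 2,400 × 51.9% = 1245.6
  associate degree: 3,150 × 12.8% = 403.2
  bachelor's degree: 2,250 × 20.7% = 465.75
Estimated total = 4952.25 → 4,950.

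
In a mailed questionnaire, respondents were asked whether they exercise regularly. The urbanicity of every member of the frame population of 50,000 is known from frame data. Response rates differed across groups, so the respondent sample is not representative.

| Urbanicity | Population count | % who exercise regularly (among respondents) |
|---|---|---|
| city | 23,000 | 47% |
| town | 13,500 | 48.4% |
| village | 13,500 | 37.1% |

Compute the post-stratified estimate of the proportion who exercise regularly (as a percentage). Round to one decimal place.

44.7%

Reweight to the known urbanicity distribution:
  city: (23,000/50,000) × 47 = 21.62
  town: (13,500/50,000) × 48.4 = 13.068
  village: (13,500/50,000) × 37.1 = 10.017
Post-stratified estimate = 44.705 → 44.7%.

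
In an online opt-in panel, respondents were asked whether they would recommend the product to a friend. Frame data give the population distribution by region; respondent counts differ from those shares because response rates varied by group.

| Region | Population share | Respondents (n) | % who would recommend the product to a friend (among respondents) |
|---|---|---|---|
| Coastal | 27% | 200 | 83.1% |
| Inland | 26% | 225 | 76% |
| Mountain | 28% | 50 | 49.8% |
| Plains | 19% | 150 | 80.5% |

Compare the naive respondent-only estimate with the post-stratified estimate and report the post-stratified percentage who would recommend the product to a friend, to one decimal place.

71.4%

Unadjusted (pooled respondent) estimate weights by respondent counts:
  (200/625)×83.1 + (225/625)×76 + (50/625)×49.8 + (150/625)×80.5 = 77.256%
Reweighting by population region shares:
  0.27×83.1 + 0.26×76 + 0.28×49.8 + 0.19×80.5 = 71.436%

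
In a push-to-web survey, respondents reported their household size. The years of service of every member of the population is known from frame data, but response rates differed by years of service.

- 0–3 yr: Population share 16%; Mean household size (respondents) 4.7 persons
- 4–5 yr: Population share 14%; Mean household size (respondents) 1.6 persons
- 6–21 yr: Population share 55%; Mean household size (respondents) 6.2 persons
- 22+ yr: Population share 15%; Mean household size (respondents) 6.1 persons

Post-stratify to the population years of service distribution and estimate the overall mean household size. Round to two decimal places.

Weight each group's respondent value by its population share:
  0–3 yr: 0.16 × 4.7 = 0.752
  4–5 yr: 0.14 × 1.6 = 0.224
  6–21 yr: 0.55 × 6.2 = 3.41
  22+ yr: 0.15 × 6.1 = 0.915
Post-stratified estimate = 5.301 → 5.30.

5.30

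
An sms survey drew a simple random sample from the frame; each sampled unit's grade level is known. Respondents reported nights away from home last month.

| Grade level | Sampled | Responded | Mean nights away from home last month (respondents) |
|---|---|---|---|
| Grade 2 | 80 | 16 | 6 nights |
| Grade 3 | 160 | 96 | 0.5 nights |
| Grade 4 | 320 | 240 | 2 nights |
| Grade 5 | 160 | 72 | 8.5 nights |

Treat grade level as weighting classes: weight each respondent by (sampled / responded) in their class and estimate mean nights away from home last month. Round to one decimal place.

Response rates by class: Grade 2 16/80 = 20%, Grade 3 96/160 = 60%, Grade 4 240/320 = 75%, Grade 5 72/160 = 45%.
With weight = n_sampled/n_responded per class, the weighted class total is n_sampled:
  Grade 2: 80 × 6 = 480
  Grade 3: 160 × 0.5 = 80
  Grade 4: 320 × 2 = 640
  Grade 5: 160 × 8.5 = 1360
Adjusted estimate = 2560 / 720 = 3.55556 → 3.6.

3.6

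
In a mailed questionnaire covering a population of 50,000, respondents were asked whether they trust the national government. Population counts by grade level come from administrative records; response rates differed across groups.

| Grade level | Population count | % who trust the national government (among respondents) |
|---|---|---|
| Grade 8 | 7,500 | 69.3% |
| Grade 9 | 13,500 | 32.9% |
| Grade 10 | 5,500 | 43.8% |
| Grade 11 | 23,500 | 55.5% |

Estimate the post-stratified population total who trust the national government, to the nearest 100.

Each cell contributes its population count × the respondent rate:
  Grade 8: 7,500 × 69.3% = 5197.5
  Grade 9: 13,500 × 32.9% = 4441.5
  Grade 10: 5,500 × 43.8% = 2409
  Grade 11: 23,500 × 55.5% = 13042.5
Estimated total = 25090.5 → 25,100.

25,100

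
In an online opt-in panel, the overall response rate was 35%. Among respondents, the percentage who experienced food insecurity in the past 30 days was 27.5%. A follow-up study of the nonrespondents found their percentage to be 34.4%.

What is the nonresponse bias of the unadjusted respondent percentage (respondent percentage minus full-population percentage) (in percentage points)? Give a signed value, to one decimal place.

Nonresponse fraction = 1 − 0.35 = 0.65.
Bias = (nonresponse fraction) × (respondent percentage − nonrespondent percentage)
     = 0.65 × (27.5 − 34.4) = 0.65 × -6.9 = -4.485.

-4.5 percentage points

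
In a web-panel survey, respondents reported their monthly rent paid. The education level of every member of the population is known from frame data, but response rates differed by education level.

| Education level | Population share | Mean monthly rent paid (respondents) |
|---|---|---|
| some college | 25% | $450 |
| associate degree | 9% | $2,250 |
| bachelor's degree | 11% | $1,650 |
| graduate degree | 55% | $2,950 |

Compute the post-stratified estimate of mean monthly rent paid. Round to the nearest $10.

Each cell contributes population-share × respondent value:
  some college: 0.25 × 450 = 112.5
  associate degree: 0.09 × 2250 = 202.5
  bachelor's degree: 0.11 × 1650 = 181.5
  graduate degree: 0.55 × 2950 = 1622.5
Post-stratified estimate = 2119 → $2,120.

$2,120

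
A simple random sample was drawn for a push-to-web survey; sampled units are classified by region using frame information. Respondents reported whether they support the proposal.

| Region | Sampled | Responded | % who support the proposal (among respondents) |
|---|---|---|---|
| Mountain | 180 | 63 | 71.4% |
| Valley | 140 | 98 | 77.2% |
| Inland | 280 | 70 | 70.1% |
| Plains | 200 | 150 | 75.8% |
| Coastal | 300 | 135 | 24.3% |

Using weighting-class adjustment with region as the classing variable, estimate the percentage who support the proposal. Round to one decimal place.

59.8%

Response rates by class: Mountain 63/180 = 35%, Valley 98/140 = 70%, Inland 70/280 = 25%, Plains 150/200 = 75%, Coastal 135/300 = 45%.
Each respondent's weight = sampled/responded in their class; summing within a class gives n_sampled, so:
  Mountain: 180 × 71.4 = 12852
  Valley: 140 × 77.2 = 10,808
  Inland: 280 × 70.1 = 19,628
  Plains: 200 × 75.8 = 15,160
  Coastal: 300 × 24.3 = 7290
Adjusted estimate = 65,738 / 1,100 = 59.7618 → 59.8%.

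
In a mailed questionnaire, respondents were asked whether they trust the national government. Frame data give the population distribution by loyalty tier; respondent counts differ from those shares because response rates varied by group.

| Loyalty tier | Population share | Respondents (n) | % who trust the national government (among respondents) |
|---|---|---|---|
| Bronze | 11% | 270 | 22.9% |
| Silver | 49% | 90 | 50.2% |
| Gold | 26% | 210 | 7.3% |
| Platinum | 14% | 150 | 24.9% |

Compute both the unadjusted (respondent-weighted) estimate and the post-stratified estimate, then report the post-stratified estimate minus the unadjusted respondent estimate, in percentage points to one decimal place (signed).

Unadjusted (pooled respondent) estimate weights by respondent counts:
  (270/720)×22.9 + (90/720)×50.2 + (210/720)×7.3 + (150/720)×24.9 = 22.1792%
Reweighting by population loyalty tier shares:
  0.11×22.9 + 0.49×50.2 + 0.26×7.3 + 0.14×24.9 = 32.501%
Difference = 32.501 − 22.1792 = 10.3218 pp.

+10.3 percentage points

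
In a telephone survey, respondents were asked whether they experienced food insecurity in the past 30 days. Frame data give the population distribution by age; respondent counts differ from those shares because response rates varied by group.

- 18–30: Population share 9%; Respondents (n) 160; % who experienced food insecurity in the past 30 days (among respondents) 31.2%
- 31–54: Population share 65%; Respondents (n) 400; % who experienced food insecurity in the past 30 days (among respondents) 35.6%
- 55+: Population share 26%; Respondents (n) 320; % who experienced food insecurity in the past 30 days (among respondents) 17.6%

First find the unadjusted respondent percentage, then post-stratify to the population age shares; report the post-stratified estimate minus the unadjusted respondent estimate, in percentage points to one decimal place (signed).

+2.3 percentage points

Naive respondent-only estimate (weights = respondent counts):
  (160/880)×31.2 + (400/880)×35.6 + (320/880)×17.6 = 28.2545%
Reweighting by population age shares:
  0.09×31.2 + 0.65×35.6 + 0.26×17.6 = 30.524%
Difference = 30.524 − 28.2545 = 2.2695 pp.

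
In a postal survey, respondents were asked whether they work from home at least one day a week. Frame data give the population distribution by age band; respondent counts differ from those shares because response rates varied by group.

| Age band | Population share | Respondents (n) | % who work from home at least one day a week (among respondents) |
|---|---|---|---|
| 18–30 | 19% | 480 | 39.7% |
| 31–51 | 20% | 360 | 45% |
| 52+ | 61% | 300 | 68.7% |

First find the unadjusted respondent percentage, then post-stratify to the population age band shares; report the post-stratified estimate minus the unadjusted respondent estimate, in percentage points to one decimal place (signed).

Unadjusted (pooled respondent) estimate weights by respondent counts:
  (480/1140)×39.7 + (360/1140)×45 + (300/1140)×68.7 = 49.0053%
Post-stratified estimate weights by population shares:
  0.19×39.7 + 0.2×45 + 0.61×68.7 = 58.45%
Difference = 58.45 − 49.0053 = 9.4447 pp.

+9.4 percentage points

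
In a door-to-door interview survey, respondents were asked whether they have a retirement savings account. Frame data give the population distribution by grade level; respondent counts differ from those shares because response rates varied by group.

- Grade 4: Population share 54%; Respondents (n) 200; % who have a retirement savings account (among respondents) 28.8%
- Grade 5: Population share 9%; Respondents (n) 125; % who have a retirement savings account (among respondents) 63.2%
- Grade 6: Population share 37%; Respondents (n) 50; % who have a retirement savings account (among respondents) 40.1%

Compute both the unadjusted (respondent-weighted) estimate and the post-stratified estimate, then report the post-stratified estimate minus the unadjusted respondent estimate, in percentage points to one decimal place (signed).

Unadjusted (pooled respondent) estimate weights by respondent counts:
  (200/375)×28.8 + (125/375)×63.2 + (50/375)×40.1 = 41.7733%
Post-stratifying to population shares instead:
  0.54×28.8 + 0.09×63.2 + 0.37×40.1 = 36.077%
Difference = 36.077 − 41.7733 = -5.6963 pp.

-5.7 percentage points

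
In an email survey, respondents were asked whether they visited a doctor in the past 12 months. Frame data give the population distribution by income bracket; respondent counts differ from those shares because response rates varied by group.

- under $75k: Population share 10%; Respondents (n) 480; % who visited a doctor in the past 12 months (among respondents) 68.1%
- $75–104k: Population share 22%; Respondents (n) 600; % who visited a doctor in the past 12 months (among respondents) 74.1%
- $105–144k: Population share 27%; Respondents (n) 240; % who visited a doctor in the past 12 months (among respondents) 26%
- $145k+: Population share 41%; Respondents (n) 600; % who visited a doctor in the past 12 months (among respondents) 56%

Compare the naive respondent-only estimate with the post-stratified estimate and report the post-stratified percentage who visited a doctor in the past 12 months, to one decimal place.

53.1%

Unadjusted (pooled respondent) estimate weights by respondent counts:
  (480/1920)×68.1 + (600/1920)×74.1 + (240/1920)×26 + (600/1920)×56 = 60.9312%
Reweighting by population income bracket shares:
  0.1×68.1 + 0.22×74.1 + 0.27×26 + 0.41×56 = 53.092%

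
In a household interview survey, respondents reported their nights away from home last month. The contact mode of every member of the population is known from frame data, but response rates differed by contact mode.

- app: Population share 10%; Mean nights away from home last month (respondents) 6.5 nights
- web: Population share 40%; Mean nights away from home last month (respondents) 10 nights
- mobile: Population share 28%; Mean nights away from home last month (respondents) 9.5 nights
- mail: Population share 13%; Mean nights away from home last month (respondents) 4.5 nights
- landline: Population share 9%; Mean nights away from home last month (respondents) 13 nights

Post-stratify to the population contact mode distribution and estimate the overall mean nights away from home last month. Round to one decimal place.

Reweight to the known contact mode distribution:
  app: 0.1 × 6.5 = 0.65
  web: 0.4 × 10 = 4
  mobile: 0.28 × 9.5 = 2.66
  mail: 0.13 × 4.5 = 0.585
  landline: 0.09 × 13 = 1.17
Post-stratified estimate = 9.065 → 9.1.

9.1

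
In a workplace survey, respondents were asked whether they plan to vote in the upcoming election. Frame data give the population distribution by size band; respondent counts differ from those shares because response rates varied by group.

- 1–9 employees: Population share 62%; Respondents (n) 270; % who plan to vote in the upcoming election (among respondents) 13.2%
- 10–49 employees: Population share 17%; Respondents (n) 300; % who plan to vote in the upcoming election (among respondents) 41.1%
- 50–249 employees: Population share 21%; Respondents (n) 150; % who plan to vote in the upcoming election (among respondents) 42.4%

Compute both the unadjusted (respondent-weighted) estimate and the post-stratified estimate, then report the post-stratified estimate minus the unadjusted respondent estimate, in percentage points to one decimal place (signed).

-6.8 percentage points

Without adjustment, the pooled respondent share is:
  (270/720)×13.2 + (300/720)×41.1 + (150/720)×42.4 = 30.9083%
Reweighting by population size band shares:
  0.62×13.2 + 0.17×41.1 + 0.21×42.4 = 24.075%
Difference = 24.075 − 30.9083 = -6.8333 pp.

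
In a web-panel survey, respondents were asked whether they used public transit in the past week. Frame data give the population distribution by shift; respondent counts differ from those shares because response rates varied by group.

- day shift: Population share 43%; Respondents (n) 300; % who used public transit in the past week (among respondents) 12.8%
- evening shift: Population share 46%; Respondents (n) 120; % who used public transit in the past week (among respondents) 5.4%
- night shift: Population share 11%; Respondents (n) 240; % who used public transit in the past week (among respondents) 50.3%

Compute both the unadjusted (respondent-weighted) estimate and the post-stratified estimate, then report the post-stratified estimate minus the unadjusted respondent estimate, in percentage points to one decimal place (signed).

Naive respondent-only estimate (weights = respondent counts):
  (300/660)×12.8 + (120/660)×5.4 + (240/660)×50.3 = 25.0909%
Reweighting by population shift shares:
  0.43×12.8 + 0.46×5.4 + 0.11×50.3 = 13.521%
Difference = 13.521 − 25.0909 = -11.5699 pp.

-11.6 percentage points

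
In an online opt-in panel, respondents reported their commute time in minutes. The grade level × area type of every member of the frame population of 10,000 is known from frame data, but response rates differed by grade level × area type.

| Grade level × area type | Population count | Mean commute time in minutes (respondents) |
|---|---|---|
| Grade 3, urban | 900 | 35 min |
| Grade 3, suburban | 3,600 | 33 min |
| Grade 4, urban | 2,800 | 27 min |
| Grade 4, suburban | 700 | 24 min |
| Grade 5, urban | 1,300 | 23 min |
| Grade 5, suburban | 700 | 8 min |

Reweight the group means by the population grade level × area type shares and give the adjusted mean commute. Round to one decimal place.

Each cell contributes population-share × respondent value:
  Grade 3, urban: (900/10,000) × 35 = 3.15
  Grade 3, suburban: (3,600/10,000) × 33 = 11.88
  Grade 4, urban: (2,800/10,000) × 27 = 7.56
  Grade 4, suburban: (700/10,000) × 24 = 1.68
  Grade 5, urban: (1,300/10,000) × 23 = 2.99
  Grade 5, suburban: (700/10,000) × 8 = 0.56
Post-stratified estimate = 27.82 → 27.8.

27.8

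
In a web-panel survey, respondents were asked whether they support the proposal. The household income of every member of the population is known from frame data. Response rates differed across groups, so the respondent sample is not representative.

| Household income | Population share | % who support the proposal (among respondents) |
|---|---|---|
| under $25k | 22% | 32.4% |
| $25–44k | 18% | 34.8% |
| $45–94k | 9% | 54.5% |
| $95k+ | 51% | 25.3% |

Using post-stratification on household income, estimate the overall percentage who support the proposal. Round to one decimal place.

31.2%

Reweight to the known household income distribution:
  under $25k: 0.22 × 32.4 = 7.128
  $25–44k: 0.18 × 34.8 = 6.264
  $45–94k: 0.09 × 54.5 = 4.905
  $95k+: 0.51 × 25.3 = 12.903
Post-stratified estimate = 31.2 → 31.2%.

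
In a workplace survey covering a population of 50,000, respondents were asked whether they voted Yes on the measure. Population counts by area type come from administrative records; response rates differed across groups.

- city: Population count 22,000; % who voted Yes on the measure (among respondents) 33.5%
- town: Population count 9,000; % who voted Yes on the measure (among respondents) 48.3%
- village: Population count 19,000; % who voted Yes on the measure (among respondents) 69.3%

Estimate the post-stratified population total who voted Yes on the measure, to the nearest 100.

24,900

Estimated count per cell = population count × respondent percentage:
  city: 22,000 × 33.5% = 7370
  town: 9,000 × 48.3% = 4347
  village: 19,000 × 69.3% = 13,167
Estimated total = 24,884 → 24,900.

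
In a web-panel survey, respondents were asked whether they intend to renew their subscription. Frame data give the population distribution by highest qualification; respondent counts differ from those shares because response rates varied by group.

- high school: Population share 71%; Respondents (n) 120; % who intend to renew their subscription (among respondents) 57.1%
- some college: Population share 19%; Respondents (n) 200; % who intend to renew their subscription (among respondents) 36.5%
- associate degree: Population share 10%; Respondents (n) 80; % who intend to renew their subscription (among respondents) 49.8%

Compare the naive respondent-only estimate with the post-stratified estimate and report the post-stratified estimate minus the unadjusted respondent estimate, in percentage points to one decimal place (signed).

Without adjustment, the pooled respondent share is:
  (120/400)×57.1 + (200/400)×36.5 + (80/400)×49.8 = 45.34%
Post-stratifying to population shares instead:
  0.71×57.1 + 0.19×36.5 + 0.1×49.8 = 52.456%
Difference = 52.456 − 45.34 = 7.116 pp.

+7.1 percentage points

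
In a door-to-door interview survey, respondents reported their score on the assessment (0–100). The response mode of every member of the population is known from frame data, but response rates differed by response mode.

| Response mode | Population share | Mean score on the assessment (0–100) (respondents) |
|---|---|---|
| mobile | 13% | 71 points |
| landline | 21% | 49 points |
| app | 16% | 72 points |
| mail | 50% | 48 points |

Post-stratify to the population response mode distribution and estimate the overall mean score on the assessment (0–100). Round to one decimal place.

55.0

Weight each group's respondent value by its population share:
  mobile: 0.13 × 71 = 9.23
  landline: 0.21 × 49 = 10.29
  app: 0.16 × 72 = 11.52
  mail: 0.5 × 48 = 24
Post-stratified estimate = 55.04 → 55.0.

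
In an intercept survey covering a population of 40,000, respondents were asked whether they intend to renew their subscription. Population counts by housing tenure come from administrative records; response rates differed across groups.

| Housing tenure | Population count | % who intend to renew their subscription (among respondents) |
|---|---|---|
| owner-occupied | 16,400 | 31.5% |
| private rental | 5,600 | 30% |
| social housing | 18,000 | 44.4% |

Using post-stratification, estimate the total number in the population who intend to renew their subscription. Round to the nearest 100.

14,800

Each cell contributes its population count × the respondent rate:
  owner-occupied: 16,400 × 31.5% = 5166
  private rental: 5,600 × 30% = 1680
  social housing: 18,000 × 44.4% = 7992
Estimated total = 14,838 → 14,800.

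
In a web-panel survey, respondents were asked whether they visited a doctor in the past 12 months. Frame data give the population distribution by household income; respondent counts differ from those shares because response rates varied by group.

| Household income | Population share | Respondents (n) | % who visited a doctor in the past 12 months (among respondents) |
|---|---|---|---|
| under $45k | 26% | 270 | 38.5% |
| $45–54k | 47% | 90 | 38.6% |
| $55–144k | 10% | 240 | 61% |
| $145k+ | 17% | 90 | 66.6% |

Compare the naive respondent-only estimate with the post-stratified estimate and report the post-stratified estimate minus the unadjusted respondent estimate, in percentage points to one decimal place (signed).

Naive respondent-only estimate (weights = respondent counts):
  (270/690)×38.5 + (90/690)×38.6 + (240/690)×61 + (90/690)×66.6 = 50.0043%
Post-stratified estimate weights by population shares:
  0.26×38.5 + 0.47×38.6 + 0.1×61 + 0.17×66.6 = 45.574%
Difference = 45.574 − 50.0043 = -4.4303 pp.

-4.4 percentage points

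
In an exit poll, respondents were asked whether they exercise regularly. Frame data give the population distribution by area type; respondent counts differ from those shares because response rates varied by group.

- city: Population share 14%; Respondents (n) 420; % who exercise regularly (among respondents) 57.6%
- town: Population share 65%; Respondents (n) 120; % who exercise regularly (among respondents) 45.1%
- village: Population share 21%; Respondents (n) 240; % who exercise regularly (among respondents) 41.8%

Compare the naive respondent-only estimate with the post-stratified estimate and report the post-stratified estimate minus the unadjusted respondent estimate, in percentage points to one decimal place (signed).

-4.7 percentage points

Without adjustment, the pooled respondent share is:
  (420/780)×57.6 + (120/780)×45.1 + (240/780)×41.8 = 50.8154%
Post-stratified estimate weights by population shares:
  0.14×57.6 + 0.65×45.1 + 0.21×41.8 = 46.157%
Difference = 46.157 − 50.8154 = -4.6584 pp.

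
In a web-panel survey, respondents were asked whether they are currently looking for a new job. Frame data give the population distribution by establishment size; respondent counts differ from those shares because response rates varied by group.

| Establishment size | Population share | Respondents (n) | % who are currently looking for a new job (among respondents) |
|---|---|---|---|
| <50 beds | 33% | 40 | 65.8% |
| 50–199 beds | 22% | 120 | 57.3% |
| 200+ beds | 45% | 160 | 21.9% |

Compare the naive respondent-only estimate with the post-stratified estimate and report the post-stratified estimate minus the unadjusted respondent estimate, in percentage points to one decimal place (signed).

+3.5 percentage points

Naive respondent-only estimate (weights = respondent counts):
  (40/320)×65.8 + (120/320)×57.3 + (160/320)×21.9 = 40.6625%
Post-stratified estimate weights by population shares:
  0.33×65.8 + 0.22×57.3 + 0.45×21.9 = 44.175%
Difference = 44.175 − 40.6625 = 3.5125 pp.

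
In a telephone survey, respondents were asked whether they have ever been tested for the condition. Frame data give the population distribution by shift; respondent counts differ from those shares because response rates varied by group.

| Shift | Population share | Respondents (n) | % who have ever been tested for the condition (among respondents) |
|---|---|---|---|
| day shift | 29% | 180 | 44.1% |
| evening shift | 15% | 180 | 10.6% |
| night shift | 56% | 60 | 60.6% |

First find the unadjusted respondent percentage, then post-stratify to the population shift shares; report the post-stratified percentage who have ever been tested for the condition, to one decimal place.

Without adjustment, the pooled respondent share is:
  (180/420)×44.1 + (180/420)×10.6 + (60/420)×60.6 = 32.1%
Post-stratified estimate weights by population shares:
  0.29×44.1 + 0.15×10.6 + 0.56×60.6 = 48.315%

48.3%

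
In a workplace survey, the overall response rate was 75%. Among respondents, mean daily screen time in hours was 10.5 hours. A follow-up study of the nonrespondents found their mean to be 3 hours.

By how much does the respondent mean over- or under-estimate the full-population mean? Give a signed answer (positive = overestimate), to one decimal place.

Nonresponse fraction = 1 − 0.75 = 0.25.
Bias = (nonresponse fraction) × (respondent mean − nonrespondent mean)
     = 0.25 × (10.5 − 3) = 0.25 × 7.5 = 1.875.

+1.9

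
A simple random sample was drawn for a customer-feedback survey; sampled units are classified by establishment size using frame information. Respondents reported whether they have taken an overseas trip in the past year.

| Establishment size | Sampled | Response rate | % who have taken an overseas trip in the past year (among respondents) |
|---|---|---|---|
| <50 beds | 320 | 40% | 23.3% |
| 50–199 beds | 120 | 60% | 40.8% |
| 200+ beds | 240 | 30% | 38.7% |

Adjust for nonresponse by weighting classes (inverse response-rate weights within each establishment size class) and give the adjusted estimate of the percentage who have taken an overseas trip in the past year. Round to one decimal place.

With weight = n_sampled/n_responded per class, the weighted class total is n_sampled:
  <50 beds: 320 × 23.3 = 7456
  50–199 beds: 120 × 40.8 = 4896
  200+ beds: 240 × 38.7 = 9288
Adjusted estimate = 21,640 / 680 = 31.8235 → 31.8%.

31.8%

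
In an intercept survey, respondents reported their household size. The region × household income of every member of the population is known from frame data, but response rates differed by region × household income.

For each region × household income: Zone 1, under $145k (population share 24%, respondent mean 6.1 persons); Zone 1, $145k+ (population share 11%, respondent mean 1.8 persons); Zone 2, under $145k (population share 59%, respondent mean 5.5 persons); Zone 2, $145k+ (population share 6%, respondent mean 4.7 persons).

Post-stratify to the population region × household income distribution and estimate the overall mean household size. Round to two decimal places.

Reweight to the known region × household income distribution:
  Zone 1, under $145k: 0.24 × 6.1 = 1.464
  Zone 1, $145k+: 0.11 × 1.8 = 0.198
  Zone 2, under $145k: 0.59 × 5.5 = 3.245
  Zone 2, $145k+: 0.06 × 4.7 = 0.282
Post-stratified estimate = 5.189 → 5.19.

5.19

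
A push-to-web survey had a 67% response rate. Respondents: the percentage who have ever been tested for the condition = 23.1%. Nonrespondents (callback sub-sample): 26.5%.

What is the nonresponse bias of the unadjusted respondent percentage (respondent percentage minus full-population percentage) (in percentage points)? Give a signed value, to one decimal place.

-1.1 percentage points

Nonresponse fraction = 1 − 0.67 = 0.33.
Bias = (nonresponse fraction) × (respondent percentage − nonrespondent percentage)
     = 0.33 × (23.1 − 26.5) = 0.33 × -3.4 = -1.122.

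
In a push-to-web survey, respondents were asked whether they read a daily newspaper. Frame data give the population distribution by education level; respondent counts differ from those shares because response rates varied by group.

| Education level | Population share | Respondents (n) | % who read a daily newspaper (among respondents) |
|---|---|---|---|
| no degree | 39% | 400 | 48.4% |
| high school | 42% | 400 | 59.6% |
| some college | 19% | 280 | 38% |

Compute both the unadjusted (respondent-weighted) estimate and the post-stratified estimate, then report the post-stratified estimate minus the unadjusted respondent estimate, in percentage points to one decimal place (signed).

+1.3 percentage points

Naive respondent-only estimate (weights = respondent counts):
  (400/1080)×48.4 + (400/1080)×59.6 + (280/1080)×38 = 49.8519%
Post-stratifying to population shares instead:
  0.39×48.4 + 0.42×59.6 + 0.19×38 = 51.128%
Difference = 51.128 − 49.8519 = 1.2761 pp.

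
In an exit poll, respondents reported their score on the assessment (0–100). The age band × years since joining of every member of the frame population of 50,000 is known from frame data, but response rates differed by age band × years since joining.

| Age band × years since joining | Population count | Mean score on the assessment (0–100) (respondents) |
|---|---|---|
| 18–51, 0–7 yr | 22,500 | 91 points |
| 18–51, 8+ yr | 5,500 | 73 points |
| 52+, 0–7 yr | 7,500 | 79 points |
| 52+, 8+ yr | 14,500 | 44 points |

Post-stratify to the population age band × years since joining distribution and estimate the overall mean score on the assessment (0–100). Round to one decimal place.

Reweight to the known age band × years since joining distribution:
  18–51, 0–7 yr: (22,500/50,000) × 91 = 40.95
  18–51, 8+ yr: (5,500/50,000) × 73 = 8.03
  52+, 0–7 yr: (7,500/50,000) × 79 = 11.85
  52+, 8+ yr: (14,500/50,000) × 44 = 12.76
Post-stratified estimate = 73.59 → 73.6.

73.6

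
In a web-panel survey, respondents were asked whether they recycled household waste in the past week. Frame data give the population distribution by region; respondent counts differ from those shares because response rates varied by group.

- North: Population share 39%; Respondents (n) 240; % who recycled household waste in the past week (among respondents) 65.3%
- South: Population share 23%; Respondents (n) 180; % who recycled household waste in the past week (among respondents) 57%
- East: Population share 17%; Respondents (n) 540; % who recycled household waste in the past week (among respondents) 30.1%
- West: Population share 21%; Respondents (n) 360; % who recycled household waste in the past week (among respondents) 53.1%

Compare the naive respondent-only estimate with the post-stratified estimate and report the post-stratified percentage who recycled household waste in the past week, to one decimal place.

Without adjustment, the pooled respondent share is:
  (240/1320)×65.3 + (180/1320)×57 + (540/1320)×30.1 + (360/1320)×53.1 = 46.4409%
Post-stratified estimate weights by population shares:
  0.39×65.3 + 0.23×57 + 0.17×30.1 + 0.21×53.1 = 54.845%

54.8%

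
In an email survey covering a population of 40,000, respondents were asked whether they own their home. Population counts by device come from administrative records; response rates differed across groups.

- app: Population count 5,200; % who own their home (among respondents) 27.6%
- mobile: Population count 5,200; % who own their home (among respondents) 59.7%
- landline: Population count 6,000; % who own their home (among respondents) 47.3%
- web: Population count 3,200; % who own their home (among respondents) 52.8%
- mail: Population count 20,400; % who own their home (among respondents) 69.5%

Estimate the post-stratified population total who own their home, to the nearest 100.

Apply each group's respondent rate to its population count:
  app: 5,200 × 27.6% = 1435.2
  mobile: 5,200 × 59.7% = 3104.4
  landline: 6,000 × 47.3% = 2838
  web: 3,200 × 52.8% = 1689.6
  mail: 20,400 × 69.5% = 14,178
Estimated total = 23245.2 → 23,200.

23,200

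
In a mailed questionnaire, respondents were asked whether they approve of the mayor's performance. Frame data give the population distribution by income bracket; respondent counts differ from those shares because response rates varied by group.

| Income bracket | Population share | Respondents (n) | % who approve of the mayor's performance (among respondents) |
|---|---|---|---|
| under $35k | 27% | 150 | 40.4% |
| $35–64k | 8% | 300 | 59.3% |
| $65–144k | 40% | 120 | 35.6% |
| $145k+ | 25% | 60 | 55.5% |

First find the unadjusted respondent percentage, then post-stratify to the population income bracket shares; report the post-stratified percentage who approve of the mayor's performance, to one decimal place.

43.8%

Unadjusted (pooled respondent) estimate weights by respondent counts:
  (150/630)×40.4 + (300/630)×59.3 + (120/630)×35.6 + (60/630)×55.5 = 49.9238%
Post-stratifying to population shares instead:
  0.27×40.4 + 0.08×59.3 + 0.4×35.6 + 0.25×55.5 = 43.767%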